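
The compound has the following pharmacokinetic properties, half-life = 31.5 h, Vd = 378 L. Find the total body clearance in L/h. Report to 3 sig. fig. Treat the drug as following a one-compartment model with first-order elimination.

8.32 L/h

k = ln2 / t½ = 0.693147 / 31.5 = 0.02200 h⁻¹
CL = k × Vd = 0.02200 × 378 = 8.316 L/h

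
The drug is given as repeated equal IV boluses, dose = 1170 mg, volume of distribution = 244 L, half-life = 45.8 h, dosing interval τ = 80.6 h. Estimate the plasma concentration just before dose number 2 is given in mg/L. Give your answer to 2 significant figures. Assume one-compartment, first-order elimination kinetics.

1.4 mg/L

C₀ per dose = Dose / Vd = 1170 / 244 = 4.795 mg/L
k = ln2 / t½ = 0.693147 / 45.8 = 0.01513 h⁻¹
Fraction remaining after one interval: r = e^(−kτ) = e^(−0.01513 × 80.6) = 0.2954
Before dose 2, 1 dose has been given (aged 1τ).
C_trough = C₀ × r = 4.795 × 0.2954 = 1.416 mg/L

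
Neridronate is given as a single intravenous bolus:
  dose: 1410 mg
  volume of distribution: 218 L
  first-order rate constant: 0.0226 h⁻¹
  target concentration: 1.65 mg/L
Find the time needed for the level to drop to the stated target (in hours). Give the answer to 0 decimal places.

60 h

C₀ = Dose / Vd = 1410 / 218 = 6.468 mg/L
t = ln(C₀ / C) / k = ln(6.468 / 1.65) / 0.02260
  = ln(3.920) / 0.02260 = 1.366 / 0.02260 = 60.44 h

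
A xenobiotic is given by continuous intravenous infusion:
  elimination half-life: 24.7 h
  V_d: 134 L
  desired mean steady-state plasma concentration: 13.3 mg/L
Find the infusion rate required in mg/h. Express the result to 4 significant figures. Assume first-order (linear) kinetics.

k = ln2 / t½ = 0.693147 / 24.7 = 0.02806 h⁻¹
CL = k × Vd = 0.02806 × 134 = 3.760 L/h
At steady state, infusion rate R₀ = Css × CL = 13.3 × 3.760 = 50.01 mg/h

50.01 mg/h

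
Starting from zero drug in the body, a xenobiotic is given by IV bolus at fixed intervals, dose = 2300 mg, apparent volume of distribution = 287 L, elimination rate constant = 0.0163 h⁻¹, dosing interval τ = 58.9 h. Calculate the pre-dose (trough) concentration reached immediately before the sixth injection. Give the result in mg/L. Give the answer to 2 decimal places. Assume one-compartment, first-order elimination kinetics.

C₀ per dose = Dose / Vd = 2300 / 287 = 8.014 mg/L
Fraction remaining after one interval: r = e^(−kτ) = e^(−0.01630 × 58.9) = 0.3829
Before dose 6, 5 doses have been given (aged 1τ, 2τ, 3τ, 4τ, 5τ).
C_trough = C₀ × (r + r² + … + r^5) = C₀ × r(1−r^5)/(1−r)
        = 8.014 × 0.3829 × (1 − 0.008231) / (1 − 0.3829) = 4.932 mg/L

4.93 mg/L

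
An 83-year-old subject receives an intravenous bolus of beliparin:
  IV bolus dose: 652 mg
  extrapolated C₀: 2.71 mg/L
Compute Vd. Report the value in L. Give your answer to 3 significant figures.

241 L

Vd = Dose / C₀ = 652.0 / 2.71 = 240.6 L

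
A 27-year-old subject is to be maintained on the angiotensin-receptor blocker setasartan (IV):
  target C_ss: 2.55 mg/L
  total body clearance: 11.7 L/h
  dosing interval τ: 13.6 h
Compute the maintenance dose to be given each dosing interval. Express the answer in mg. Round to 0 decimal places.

406 mg

At steady state, Dose/τ = Css × CL.
Dose = Css × CL × τ = 2.55 × 11.70 × 13.6 = 405.8 mg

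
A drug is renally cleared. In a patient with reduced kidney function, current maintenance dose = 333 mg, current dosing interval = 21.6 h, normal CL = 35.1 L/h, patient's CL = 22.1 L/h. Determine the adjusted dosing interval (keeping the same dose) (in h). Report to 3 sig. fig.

To keep the same average steady-state level, dosing rate must scale with clearance.
CL ratio = 22.1 / 35.1 = 0.6296
New interval (same dose) = 21.6 / 0.6296 = 34.31 h

34.3 h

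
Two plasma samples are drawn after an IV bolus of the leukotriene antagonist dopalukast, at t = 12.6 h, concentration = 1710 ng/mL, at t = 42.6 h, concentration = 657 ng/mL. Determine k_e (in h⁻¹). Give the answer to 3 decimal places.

0.032 h⁻¹

k = ln(C₁/C₂) / (t₂ − t₁) = ln(1710/657) / (42.6 − 12.6)
  = 0.9566 / 30.00 = 0.03189 h⁻¹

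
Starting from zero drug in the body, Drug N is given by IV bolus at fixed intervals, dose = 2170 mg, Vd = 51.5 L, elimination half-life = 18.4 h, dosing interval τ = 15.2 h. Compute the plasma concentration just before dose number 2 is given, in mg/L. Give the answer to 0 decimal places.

24 mg/L

C₀ per dose = Dose / Vd = 2170 / 51.5 = 42.14 mg/L
k = ln2 / t½ = 0.693147 / 18.4 = 0.03767 h⁻¹
Fraction remaining after one interval: r = e^(−kτ) = e^(−0.03767 × 15.2) = 0.5641
Before dose 2, 1 dose has been given (aged 1τ).
C_trough = C₀ × r = 42.14 × 0.5641 = 23.77 mg/L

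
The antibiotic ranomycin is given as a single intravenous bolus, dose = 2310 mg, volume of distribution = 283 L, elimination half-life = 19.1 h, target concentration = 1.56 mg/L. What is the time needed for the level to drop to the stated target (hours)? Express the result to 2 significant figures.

46 h

C₀ = Dose / Vd = 2310 / 283 = 8.163 mg/L
k = ln2 / t½ = 0.693147 / 19.1 = 0.03629 h⁻¹
t = ln(C₀ / C) / k = ln(8.163 / 1.56) / 0.03629
  = ln(5.233) / 0.03629 = 1.655 / 0.03629 = 45.60 h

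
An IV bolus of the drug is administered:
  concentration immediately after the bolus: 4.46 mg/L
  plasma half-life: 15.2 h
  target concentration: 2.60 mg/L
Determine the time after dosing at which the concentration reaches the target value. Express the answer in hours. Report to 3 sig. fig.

k = ln2 / t½ = 0.693147 / 15.2 = 0.04560 h⁻¹
t = ln(C₀ / C) / k = ln(4.460 / 2.60) / 0.04560
  = ln(1.715) / 0.04560 = 0.5394 / 0.04560 = 11.83 h

11.8 h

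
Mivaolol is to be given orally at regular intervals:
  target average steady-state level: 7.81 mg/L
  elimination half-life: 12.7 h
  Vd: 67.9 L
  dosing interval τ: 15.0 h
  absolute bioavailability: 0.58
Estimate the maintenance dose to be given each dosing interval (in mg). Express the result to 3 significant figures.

749 mg

k = ln2 / t½ = 0.693147 / 12.7 = 0.05458 h⁻¹
CL = k × Vd = 0.05458 × 67.9 = 3.706 L/h
At steady state, F × (Dose/τ) = Css × CL.
Dose = Css × CL × τ / F = 7.81 × 3.706 × 15.0 / 0.58 = 748.5 mg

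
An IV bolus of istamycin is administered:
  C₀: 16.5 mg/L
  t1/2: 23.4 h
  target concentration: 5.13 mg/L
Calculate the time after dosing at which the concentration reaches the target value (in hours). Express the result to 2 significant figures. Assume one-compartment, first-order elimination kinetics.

k = ln2 / t½ = 0.693147 / 23.4 = 0.02962 h⁻¹
t = ln(C₀ / C) / k = ln(16.50 / 5.13) / 0.02962
  = ln(3.216) / 0.02962 = 1.168 / 0.02962 = 39.43 h

39 h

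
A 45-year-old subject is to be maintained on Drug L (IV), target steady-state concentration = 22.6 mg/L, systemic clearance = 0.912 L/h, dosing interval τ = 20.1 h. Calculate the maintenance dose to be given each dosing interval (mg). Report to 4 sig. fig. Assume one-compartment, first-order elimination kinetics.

414.3 mg

At steady state, Dose/τ = Css × CL.
Dose = Css × CL × τ = 22.6 × 0.9120 × 20.1 = 414.3 mg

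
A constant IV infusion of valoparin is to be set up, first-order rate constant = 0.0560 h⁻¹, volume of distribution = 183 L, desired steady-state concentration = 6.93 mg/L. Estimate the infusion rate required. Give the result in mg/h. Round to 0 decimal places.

CL = k × Vd = 0.05600 × 183 = 10.25 L/h
At steady state, infusion rate R₀ = Css × CL = 6.93 × 10.25 = 71.03 mg/h

71 mg/h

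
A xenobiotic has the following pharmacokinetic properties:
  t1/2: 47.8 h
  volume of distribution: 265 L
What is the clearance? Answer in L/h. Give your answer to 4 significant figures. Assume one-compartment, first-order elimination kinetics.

k = ln2 / t½ = 0.693147 / 47.8 = 0.01450 h⁻¹
CL = k × Vd = 0.01450 × 265 = 3.843 L/h

3.843 L/h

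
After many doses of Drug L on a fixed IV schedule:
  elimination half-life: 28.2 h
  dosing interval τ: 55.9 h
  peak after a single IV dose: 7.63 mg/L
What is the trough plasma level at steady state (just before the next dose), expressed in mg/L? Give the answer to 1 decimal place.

k = ln2 / t½ = 0.693147 / 28.2 = 0.02458 h⁻¹
e^(−kτ) = e^(−0.02458 × 55.9) = 0.2531
Accumulation ratio R = 1 / (1 − e^(−kτ)) = 1 / (1 − 0.2531) = 1.339
Steady-state trough = C₀ × R × e^(−kτ) = 7.63 × 1.339 × 0.2531 = 2.586 mg/L

2.6 mg/L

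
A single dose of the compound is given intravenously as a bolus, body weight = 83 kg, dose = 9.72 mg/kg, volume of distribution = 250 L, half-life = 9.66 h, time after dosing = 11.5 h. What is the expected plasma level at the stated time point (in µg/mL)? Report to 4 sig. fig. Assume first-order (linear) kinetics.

1.414 µg/mL

Total dose = 9.72 × 83 = 806.8 mg
C₀ = Dose / Vd = 806.8 / 250 = 3.227 mg/L
k = ln2 / t½ = 0.693147 / 9.66 = 0.07175 h⁻¹
C = C₀ · e^(−k·t) = 3.227 × e^(−0.07175 × 11.5)
  = 3.227 × 0.4382 = 1.414 mg/L
(1.414 mg/L = 1.414 µg/mL)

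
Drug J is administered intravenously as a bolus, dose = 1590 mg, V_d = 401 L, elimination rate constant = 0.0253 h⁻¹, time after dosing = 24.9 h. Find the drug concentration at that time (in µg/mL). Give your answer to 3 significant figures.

C₀ = Dose / Vd = 1590 / 401 = 3.965 mg/L
C = C₀ · e^(−k·t) = 3.965 × e^(−0.02530 × 24.9)
  = 3.965 × 0.5326 = 2.112 mg/L
(2.112 mg/L = 2.112 µg/mL)

2.11 µg/mL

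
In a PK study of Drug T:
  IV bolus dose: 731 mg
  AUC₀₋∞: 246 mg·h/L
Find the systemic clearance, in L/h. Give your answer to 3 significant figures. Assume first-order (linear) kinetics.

2.97 L/h

CL = Dose / AUC = 731 / 246 = 2.972 L/h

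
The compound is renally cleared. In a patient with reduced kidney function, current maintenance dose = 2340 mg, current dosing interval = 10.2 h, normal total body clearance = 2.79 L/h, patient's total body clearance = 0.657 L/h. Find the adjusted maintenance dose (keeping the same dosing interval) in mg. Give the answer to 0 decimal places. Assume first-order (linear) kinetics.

To keep the same average steady-state level, dosing rate must scale with clearance.
CL ratio = 0.657 / 2.79 = 0.2355
New dose (same interval) = 2340 × 0.2355 = 551.1 mg

551 mg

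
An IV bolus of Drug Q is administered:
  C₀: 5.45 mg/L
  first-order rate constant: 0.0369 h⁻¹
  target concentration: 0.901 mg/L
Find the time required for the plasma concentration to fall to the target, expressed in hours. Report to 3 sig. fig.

t = ln(C₀ / C) / k = ln(5.450 / 0.901) / 0.03690
  = ln(6.049) / 0.03690 = 1.800 / 0.03690 = 48.78 h

48.8 h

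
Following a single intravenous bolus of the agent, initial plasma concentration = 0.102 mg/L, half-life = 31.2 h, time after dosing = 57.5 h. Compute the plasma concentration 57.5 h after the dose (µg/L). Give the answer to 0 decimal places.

k = ln2 / t½ = 0.693147 / 31.2 = 0.02222 h⁻¹
C = C₀ · e^(−k·t) = 0.1020 × e^(−0.02222 × 57.5)
  = 0.1020 × 0.2787 = 0.02843 mg/L
Convert: 0.02843 mg/L × 1000 = 28.43 µg/L

28 µg/L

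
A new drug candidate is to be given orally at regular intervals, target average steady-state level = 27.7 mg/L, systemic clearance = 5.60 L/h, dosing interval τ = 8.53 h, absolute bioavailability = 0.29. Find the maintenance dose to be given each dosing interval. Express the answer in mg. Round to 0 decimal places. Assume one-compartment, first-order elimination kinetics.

4563 mg

At steady state, F × (Dose/τ) = Css × CL.
Dose = Css × CL × τ / F = 27.7 × 5.600 × 8.53 / 0.29 = 4563 mg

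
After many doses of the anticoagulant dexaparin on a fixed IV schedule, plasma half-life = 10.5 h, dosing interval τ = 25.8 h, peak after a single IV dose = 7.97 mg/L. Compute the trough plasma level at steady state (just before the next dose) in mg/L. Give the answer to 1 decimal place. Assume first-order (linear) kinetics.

k = ln2 / t½ = 0.693147 / 10.5 = 0.06601 h⁻¹
e^(−kτ) = e^(−0.06601 × 25.8) = 0.1821
Accumulation ratio R = 1 / (1 − e^(−kτ)) = 1 / (1 − 0.1821) = 1.223
Steady-state trough = C₀ × R × e^(−kτ) = 7.97 × 1.223 × 0.1821 = 1.775 mg/L

1.8 mg/L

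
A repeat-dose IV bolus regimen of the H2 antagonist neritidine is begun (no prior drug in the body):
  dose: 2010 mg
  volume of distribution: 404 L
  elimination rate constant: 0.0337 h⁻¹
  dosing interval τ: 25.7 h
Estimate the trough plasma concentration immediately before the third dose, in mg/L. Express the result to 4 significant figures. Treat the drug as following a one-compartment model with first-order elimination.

2.973 mg/L

C₀ per dose = Dose / Vd = 2010 / 404 = 4.975 mg/L
Fraction remaining after one interval: r = e^(−kτ) = e^(−0.03370 × 25.7) = 0.4206
Before dose 3, 2 doses have been given (aged 1τ, 2τ).
C_trough = C₀ × (r + r²) = 4.975 × (0.4206 + 0.1769) = 2.973 mg/L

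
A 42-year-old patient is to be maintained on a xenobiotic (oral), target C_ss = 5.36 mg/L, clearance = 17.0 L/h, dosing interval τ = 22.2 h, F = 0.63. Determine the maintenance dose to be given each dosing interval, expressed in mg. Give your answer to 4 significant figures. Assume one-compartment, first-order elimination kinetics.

3211 mg

At steady state, F × (Dose/τ) = Css × CL.
Dose = Css × CL × τ / F = 5.36 × 17.00 × 22.2 / 0.63 = 3211 mg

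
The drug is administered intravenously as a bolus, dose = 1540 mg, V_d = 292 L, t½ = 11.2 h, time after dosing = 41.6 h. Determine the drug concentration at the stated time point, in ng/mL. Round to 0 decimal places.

402 ng/mL

C₀ = Dose / Vd = 1540 / 292 = 5.274 mg/L
k = ln2 / t½ = 0.693147 / 11.2 = 0.06189 h⁻¹
C = C₀ · e^(−k·t) = 5.274 × e^(−0.06189 × 41.6)
  = 5.274 × 0.07618 = 0.4018 mg/L
Convert: 0.4018 mg/L × 1000 = 401.8 ng/mL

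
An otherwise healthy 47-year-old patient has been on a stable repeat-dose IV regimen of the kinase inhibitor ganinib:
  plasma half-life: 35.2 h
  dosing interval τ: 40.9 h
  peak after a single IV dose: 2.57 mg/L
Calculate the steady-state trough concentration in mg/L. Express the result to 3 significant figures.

k = ln2 / t½ = 0.693147 / 35.2 = 0.01969 h⁻¹
e^(−kτ) = e^(−0.01969 × 40.9) = 0.4469
Accumulation ratio R = 1 / (1 − e^(−kτ)) = 1 / (1 − 0.4469) = 1.808
Steady-state trough = C₀ × R × e^(−kτ) = 2.57 × 1.808 × 0.4469 = 2.077 mg/L

2.08 mg/L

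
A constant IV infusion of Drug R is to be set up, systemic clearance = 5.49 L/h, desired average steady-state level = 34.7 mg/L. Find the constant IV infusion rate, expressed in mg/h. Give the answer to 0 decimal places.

191 mg/h

At steady state, infusion rate R₀ = Css × CL = 34.7 × 5.490 = 190.5 mg/h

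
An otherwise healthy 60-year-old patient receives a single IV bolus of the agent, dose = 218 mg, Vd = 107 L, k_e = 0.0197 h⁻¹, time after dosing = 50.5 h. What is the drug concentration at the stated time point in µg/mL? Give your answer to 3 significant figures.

C₀ = Dose / Vd = 218.0 / 107 = 2.037 mg/L
C = C₀ · e^(−k·t) = 2.037 × e^(−0.01970 × 50.5)
  = 2.037 × 0.3698 = 0.7533 mg/L
(0.7533 mg/L = 0.7533 µg/mL)

0.753 µg/mL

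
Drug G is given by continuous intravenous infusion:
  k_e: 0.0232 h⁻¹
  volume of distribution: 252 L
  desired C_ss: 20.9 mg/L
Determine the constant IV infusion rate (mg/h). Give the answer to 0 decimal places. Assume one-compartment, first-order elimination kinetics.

122 mg/h

CL = k × Vd = 0.02320 × 252 = 5.846 L/h
At steady state, infusion rate R₀ = Css × CL = 20.9 × 5.846 = 122.2 mg/h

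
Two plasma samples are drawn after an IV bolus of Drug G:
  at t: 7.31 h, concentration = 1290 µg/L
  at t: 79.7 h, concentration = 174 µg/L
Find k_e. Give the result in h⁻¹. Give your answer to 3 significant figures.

k = ln(C₁/C₂) / (t₂ − t₁) = ln(1290/174) / (79.7 − 7.31)
  = 2.003 / 72.39 = 0.02767 h⁻¹

0.0277 h⁻¹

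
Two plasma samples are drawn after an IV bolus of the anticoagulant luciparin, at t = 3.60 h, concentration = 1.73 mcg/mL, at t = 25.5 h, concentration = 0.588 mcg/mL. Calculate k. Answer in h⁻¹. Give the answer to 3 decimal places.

k = ln(C₁/C₂) / (t₂ − t₁) = ln(1.73/0.588) / (25.5 − 3.60)
  = 1.079 / 21.90 = 0.04927 h⁻¹

0.049 h⁻¹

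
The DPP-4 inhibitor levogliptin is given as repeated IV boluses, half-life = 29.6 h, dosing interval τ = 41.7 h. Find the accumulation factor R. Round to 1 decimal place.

k = ln2 / t½ = 0.693147 / 29.6 = 0.02342 h⁻¹
e^(−kτ) = e^(−0.02342 × 41.7) = 0.3766
Accumulation ratio R = 1 / (1 − e^(−kτ)) = 1 / (1 − 0.3766) = 1.604

1.6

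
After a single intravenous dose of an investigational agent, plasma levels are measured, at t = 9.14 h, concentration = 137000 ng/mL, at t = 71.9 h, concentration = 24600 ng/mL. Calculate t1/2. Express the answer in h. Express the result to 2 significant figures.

25 h

k = ln(C₁/C₂) / (t₂ − t₁) = ln(137000/24600) / (71.9 − 9.14)
  = 1.717 / 62.76 = 0.02736 h⁻¹
t½ = ln2 / k = 0.693147 / 0.02736 = 25.33 h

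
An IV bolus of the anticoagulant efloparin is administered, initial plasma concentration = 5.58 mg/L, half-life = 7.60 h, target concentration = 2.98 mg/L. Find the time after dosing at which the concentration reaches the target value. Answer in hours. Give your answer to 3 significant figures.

k = ln2 / t½ = 0.693147 / 7.60 = 0.09120 h⁻¹
t = ln(C₀ / C) / k = ln(5.580 / 2.98) / 0.09120
  = ln(1.872) / 0.09120 = 0.6270 / 0.09120 = 6.875 h

6.88 h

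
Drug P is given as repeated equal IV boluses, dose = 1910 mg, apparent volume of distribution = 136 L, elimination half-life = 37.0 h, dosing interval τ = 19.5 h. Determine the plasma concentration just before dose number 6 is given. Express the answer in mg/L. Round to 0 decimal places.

27 mg/L

C₀ per dose = Dose / Vd = 1910 / 136 = 14.04 mg/L
k = ln2 / t½ = 0.693147 / 37.0 = 0.01873 h⁻¹
Fraction remaining after one interval: r = e^(−kτ) = e^(−0.01873 × 19.5) = 0.6940
Before dose 6, 5 doses have been given (aged 1τ, 2τ, 3τ, 4τ, 5τ).
C_trough = C₀ × (r + r² + … + r^5) = C₀ × r(1−r^5)/(1−r)
        = 14.04 × 0.6940 × (1 − 0.1610) / (1 − 0.6940) = 26.72 mg/L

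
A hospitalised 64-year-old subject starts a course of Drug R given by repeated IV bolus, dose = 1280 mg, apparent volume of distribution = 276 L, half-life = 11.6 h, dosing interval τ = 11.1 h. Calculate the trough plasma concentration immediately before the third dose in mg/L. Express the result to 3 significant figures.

3.62 mg/L

C₀ per dose = Dose / Vd = 1280 / 276 = 4.638 mg/L
k = ln2 / t½ = 0.693147 / 11.6 = 0.05975 h⁻¹
Fraction remaining after one interval: r = e^(−kτ) = e^(−0.05975 × 11.1) = 0.5152
Before dose 3, 2 doses have been given (aged 1τ, 2τ).
C_trough = C₀ × (r + r²) = 4.638 × (0.5152 + 0.2654) = 3.620 mg/L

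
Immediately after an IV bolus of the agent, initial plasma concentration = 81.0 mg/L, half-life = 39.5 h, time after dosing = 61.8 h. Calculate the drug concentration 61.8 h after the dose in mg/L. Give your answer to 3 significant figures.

27.4 mg/L

k = ln2 / t½ = 0.693147 / 39.5 = 0.01755 h⁻¹
C = C₀ · e^(−k·t) = 81.00 × e^(−0.01755 × 61.8)
  = 81.00 × 0.3380 = 27.38 mg/L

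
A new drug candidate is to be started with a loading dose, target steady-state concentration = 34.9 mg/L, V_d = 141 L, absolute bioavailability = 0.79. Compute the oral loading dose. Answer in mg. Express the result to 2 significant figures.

LD = Css × Vd / F = 34.9 × 141 / 0.79 = 6229 mg

6200 mg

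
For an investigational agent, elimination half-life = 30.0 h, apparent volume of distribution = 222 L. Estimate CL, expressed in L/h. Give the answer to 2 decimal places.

k = ln2 / t½ = 0.693147 / 30.0 = 0.02310 h⁻¹
CL = k × Vd = 0.02310 × 222 = 5.128 L/h

5.13 L/h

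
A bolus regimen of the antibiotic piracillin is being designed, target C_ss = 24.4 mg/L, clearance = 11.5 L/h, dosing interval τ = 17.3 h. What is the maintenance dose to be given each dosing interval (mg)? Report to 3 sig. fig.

4850 mg

At steady state, Dose/τ = Css × CL.
Dose = Css × CL × τ = 24.4 × 11.50 × 17.3 = 4854 mg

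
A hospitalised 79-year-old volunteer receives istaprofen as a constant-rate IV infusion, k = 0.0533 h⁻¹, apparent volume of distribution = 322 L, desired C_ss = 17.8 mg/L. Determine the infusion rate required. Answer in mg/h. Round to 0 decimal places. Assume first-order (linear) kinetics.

CL = k × Vd = 0.05330 × 322 = 17.16 L/h
At steady state, infusion rate R₀ = Css × CL = 17.8 × 17.16 = 305.4 mg/h

305 mg/h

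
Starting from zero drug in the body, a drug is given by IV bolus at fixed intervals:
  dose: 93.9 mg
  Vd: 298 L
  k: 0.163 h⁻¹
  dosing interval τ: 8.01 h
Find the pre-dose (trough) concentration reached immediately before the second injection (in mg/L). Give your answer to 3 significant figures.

C₀ per dose = Dose / Vd = 93.9 / 298 = 0.3151 mg/L
Fraction remaining after one interval: r = e^(−kτ) = e^(−0.1630 × 8.01) = 0.2710
Before dose 2, 1 dose has been given (aged 1τ).
C_trough = C₀ × r = 0.3151 × 0.2710 = 0.08539 mg/L

0.0854 mg/L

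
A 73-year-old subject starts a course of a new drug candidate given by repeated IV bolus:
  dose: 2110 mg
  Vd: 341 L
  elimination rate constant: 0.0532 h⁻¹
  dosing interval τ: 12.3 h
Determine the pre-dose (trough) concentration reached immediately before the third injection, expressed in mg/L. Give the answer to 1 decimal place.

4.9 mg/L

C₀ per dose = Dose / Vd = 2110 / 341 = 6.188 mg/L
Fraction remaining after one interval: r = e^(−kτ) = e^(−0.05320 × 12.3) = 0.5198
Before dose 3, 2 doses have been given (aged 1τ, 2τ).
C_trough = C₀ × (r + r²) = 6.188 × (0.5198 + 0.2702) = 4.889 mg/L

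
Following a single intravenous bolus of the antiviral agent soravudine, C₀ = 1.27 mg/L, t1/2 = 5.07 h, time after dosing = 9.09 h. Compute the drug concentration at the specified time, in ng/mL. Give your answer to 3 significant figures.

k = ln2 / t½ = 0.693147 / 5.07 = 0.1367 h⁻¹
C = C₀ · e^(−k·t) = 1.270 × e^(−0.1367 × 9.09)
  = 1.270 × 0.2886 = 0.3665 mg/L
Convert: 0.3665 mg/L × 1000 = 366.5 ng/mL

367 ng/mL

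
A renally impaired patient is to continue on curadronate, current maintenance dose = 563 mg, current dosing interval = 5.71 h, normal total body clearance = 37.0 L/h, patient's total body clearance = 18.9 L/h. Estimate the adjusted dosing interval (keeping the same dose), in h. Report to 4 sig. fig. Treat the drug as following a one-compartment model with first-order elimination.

To keep the same average steady-state level, dosing rate must scale with clearance.
CL ratio = 18.9 / 37.0 = 0.5108
New interval (same dose) = 5.71 / 0.5108 = 11.18 h

11.18 h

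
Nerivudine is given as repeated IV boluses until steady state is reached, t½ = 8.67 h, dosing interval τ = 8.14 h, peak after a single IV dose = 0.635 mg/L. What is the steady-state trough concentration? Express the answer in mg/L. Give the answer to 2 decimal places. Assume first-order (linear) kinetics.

k = ln2 / t½ = 0.693147 / 8.67 = 0.07995 h⁻¹
e^(−kτ) = e^(−0.07995 × 8.14) = 0.5216
Accumulation ratio R = 1 / (1 − e^(−kτ)) = 1 / (1 − 0.5216) = 2.090
Steady-state trough = C₀ × R × e^(−kτ) = 0.635 × 2.090 × 0.5216 = 0.6922 mg/L

0.69 mg/L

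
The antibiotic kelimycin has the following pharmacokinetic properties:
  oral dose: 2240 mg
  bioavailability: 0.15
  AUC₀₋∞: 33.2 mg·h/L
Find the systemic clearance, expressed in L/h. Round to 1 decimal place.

10.1 L/h

CL = F·Dose / AUC = 0.15 × 2240 / 33.2 = 10.12 L/h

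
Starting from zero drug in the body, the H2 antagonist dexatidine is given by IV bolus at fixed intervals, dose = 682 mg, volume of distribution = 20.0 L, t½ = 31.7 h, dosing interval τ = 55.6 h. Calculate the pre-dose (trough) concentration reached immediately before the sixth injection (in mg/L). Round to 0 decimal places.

14 mg/L

C₀ per dose = Dose / Vd = 682 / 20.0 = 34.10 mg/L
k = ln2 / t½ = 0.693147 / 31.7 = 0.02187 h⁻¹
Fraction remaining after one interval: r = e^(−kτ) = e^(−0.02187 × 55.6) = 0.2964
Before dose 6, 5 doses have been given (aged 1τ, 2τ, 3τ, 4τ, 5τ).
C_trough = C₀ × (r + r² + … + r^5) = C₀ × r(1−r^5)/(1−r)
        = 34.10 × 0.2964 × (1 − 0.002288) / (1 − 0.2964) = 14.33 mg/L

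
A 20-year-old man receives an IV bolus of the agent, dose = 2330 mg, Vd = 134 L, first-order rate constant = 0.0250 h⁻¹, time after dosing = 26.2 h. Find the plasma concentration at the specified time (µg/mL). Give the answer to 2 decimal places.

9.03 µg/mL

C₀ = Dose / Vd = 2330 / 134 = 17.39 mg/L
C = C₀ · e^(−k·t) = 17.39 × e^(−0.02500 × 26.2)
  = 17.39 × 0.5194 = 9.032 mg/L
(9.032 mg/L = 9.032 µg/mL)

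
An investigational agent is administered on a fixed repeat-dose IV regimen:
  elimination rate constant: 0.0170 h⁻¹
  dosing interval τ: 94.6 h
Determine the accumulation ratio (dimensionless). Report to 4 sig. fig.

1.250

e^(−kτ) = e^(−0.01700 × 94.6) = 0.2002
Accumulation ratio R = 1 / (1 − e^(−kτ)) = 1 / (1 − 0.2002) = 1.250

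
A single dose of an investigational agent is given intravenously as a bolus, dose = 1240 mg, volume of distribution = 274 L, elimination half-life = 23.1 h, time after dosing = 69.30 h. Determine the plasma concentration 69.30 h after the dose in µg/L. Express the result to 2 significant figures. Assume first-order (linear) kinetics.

C₀ = Dose / Vd = 1240 / 274 = 4.526 mg/L
k = ln2 / t½ = 0.693147 / 23.1 = 0.03001 h⁻¹
t / t½ = 69.30 / 23.1 = 3 half-lives
C = C₀ × (1/2)^3 = 4.526 × 0.1250 = 0.5658 mg/L
Convert: 0.5658 mg/L × 1000 = 565.8 µg/L

570 µg/L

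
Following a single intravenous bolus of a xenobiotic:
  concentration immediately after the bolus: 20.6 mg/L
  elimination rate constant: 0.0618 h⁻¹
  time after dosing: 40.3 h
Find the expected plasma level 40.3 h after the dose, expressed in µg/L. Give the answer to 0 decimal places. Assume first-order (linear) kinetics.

1707 µg/L

C = C₀ · e^(−k·t) = 20.60 × e^(−0.06180 × 40.3)
  = 20.60 × 0.08287 = 1.707 mg/L
Convert: 1.707 mg/L × 1000 = 1707 µg/L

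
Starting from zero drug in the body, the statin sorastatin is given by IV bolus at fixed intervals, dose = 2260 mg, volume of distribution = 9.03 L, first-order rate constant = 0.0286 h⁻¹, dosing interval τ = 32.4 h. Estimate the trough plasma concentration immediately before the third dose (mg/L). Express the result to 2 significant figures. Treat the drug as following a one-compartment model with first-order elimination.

C₀ per dose = Dose / Vd = 2260 / 9.03 = 250.3 mg/L
Fraction remaining after one interval: r = e^(−kτ) = e^(−0.02860 × 32.4) = 0.3959
Before dose 3, 2 doses have been given (aged 1τ, 2τ).
C_trough = C₀ × (r + r²) = 250.3 × (0.3959 + 0.1567) = 138.3 mg/L

140 mg/L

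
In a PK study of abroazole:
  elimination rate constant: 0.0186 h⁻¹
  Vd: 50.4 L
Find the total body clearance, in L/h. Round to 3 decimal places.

0.937 L/h

CL = k × Vd = 0.0186 × 50.4 = 0.9374 L/h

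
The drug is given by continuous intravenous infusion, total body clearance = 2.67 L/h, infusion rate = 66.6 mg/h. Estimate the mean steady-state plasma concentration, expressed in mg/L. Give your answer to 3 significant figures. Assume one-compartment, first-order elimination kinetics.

At steady state Css = R₀ / CL = 66.6 / 2.670 = 24.94 mg/L

24.9 mg/L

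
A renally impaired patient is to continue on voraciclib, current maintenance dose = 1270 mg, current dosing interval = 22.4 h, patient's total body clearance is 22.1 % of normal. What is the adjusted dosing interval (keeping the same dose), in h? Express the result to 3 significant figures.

To keep the same average steady-state level, dosing rate must scale with clearance.
CL ratio = 22.1 / 100 = 0.2210
New interval (same dose) = 22.4 / 0.2210 = 101.4 h

101 h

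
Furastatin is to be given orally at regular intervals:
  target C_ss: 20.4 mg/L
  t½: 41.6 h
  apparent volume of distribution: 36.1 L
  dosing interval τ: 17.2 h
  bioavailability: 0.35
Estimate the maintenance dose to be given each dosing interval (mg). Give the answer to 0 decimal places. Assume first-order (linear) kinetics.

603 mg

k = ln2 / t½ = 0.693147 / 41.6 = 0.01666 h⁻¹
CL = k × Vd = 0.01666 × 36.1 = 0.6014 L/h
At steady state, F × (Dose/τ) = Css × CL.
Dose = Css × CL × τ / F = 20.4 × 0.6014 × 17.2 / 0.35 = 602.9 mg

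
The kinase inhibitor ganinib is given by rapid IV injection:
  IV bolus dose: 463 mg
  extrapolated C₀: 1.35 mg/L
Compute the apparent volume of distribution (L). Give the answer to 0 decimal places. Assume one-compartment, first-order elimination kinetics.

343 L

Vd = Dose / C₀ = 463.0 / 1.35 = 343.0 L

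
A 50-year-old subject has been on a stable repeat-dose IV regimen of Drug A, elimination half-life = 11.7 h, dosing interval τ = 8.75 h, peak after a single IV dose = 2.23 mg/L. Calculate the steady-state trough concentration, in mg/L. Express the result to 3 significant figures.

k = ln2 / t½ = 0.693147 / 11.7 = 0.05924 h⁻¹
e^(−kτ) = e^(−0.05924 × 8.75) = 0.5955
Accumulation ratio R = 1 / (1 − e^(−kτ)) = 1 / (1 − 0.5955) = 2.472
Steady-state trough = C₀ × R × e^(−kτ) = 2.23 × 2.472 × 0.5955 = 3.283 mg/L

3.28 mg/L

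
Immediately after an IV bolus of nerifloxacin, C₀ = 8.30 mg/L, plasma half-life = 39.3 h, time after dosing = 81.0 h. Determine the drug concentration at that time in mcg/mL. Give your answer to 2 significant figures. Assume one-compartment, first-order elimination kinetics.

2.0 mcg/mL

k = ln2 / t½ = 0.693147 / 39.3 = 0.01764 h⁻¹
C = C₀ · e^(−k·t) = 8.300 × e^(−0.01764 × 81.0)
  = 8.300 × 0.2396 = 1.989 mg/L
(1.989 mg/L = 1.989 mcg/mL)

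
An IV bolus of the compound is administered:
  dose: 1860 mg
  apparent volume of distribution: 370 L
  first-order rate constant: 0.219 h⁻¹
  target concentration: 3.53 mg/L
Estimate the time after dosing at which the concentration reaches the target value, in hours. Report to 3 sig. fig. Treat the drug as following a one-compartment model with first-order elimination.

C₀ = Dose / Vd = 1860 / 370 = 5.027 mg/L
t = ln(C₀ / C) / k = ln(5.027 / 3.53) / 0.2190
  = ln(1.424) / 0.2190 = 0.3535 / 0.2190 = 1.614 h

1.61 h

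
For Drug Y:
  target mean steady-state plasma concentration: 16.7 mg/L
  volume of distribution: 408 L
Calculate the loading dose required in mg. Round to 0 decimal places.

6814 mg

LD = Css × Vd = 16.7 × 408 = 6814 mg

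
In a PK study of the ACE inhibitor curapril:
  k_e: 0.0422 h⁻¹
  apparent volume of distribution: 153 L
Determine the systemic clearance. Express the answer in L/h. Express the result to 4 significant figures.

6.457 L/h

CL = k × Vd = 0.0422 × 153 = 6.457 L/h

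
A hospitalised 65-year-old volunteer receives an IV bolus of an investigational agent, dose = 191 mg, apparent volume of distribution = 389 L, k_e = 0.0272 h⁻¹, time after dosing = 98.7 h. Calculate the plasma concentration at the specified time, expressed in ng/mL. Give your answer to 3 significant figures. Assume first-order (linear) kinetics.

C₀ = Dose / Vd = 191.0 / 389 = 0.4910 mg/L
C = C₀ · e^(−k·t) = 0.4910 × e^(−0.02720 × 98.7)
  = 0.4910 × 0.06825 = 0.03351 mg/L
Convert: 0.03351 mg/L × 1000 = 33.51 ng/mL

33.5 ng/mL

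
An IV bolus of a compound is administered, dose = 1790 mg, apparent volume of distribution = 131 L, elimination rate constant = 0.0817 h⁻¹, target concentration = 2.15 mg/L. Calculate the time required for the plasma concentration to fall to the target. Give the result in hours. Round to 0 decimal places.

C₀ = Dose / Vd = 1790 / 131 = 13.66 mg/L
t = ln(C₀ / C) / k = ln(13.66 / 2.15) / 0.08170
  = ln(6.353) / 0.08170 = 1.849 / 0.08170 = 22.63 h

23 h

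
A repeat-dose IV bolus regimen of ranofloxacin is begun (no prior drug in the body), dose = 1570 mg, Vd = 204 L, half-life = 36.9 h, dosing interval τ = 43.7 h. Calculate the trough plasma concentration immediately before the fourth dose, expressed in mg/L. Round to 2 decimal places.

5.53 mg/L

C₀ per dose = Dose / Vd = 1570 / 204 = 7.696 mg/L
k = ln2 / t½ = 0.693147 / 36.9 = 0.01878 h⁻¹
Fraction remaining after one interval: r = e^(−kτ) = e^(−0.01878 × 43.7) = 0.4401
Before dose 4, 3 doses have been given (aged 1τ, 2τ, 3τ).
C_trough = C₀ × (r + r² + … + r^3) = C₀ × r(1−r^3)/(1−r)
        = 7.696 × 0.4401 × (1 − 0.08524) / (1 − 0.4401) = 5.534 mg/L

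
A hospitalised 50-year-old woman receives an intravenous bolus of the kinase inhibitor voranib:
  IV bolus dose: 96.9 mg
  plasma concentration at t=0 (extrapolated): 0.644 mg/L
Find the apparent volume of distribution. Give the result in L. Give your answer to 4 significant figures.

Vd = Dose / C₀ = 96.90 / 0.644 = 150.5 L

150.5 L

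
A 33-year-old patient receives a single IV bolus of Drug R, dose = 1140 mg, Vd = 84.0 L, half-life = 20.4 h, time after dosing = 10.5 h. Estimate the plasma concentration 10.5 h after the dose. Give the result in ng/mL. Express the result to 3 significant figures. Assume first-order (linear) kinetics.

C₀ = Dose / Vd = 1140 / 84.0 = 13.57 mg/L
k = ln2 / t½ = 0.693147 / 20.4 = 0.03398 h⁻¹
C = C₀ · e^(−k·t) = 13.57 × e^(−0.03398 × 10.5)
  = 13.57 × 0.6999 = 9.498 mg/L
Convert: 9.498 mg/L × 1000 = 9498 ng/mL

9500 ng/mL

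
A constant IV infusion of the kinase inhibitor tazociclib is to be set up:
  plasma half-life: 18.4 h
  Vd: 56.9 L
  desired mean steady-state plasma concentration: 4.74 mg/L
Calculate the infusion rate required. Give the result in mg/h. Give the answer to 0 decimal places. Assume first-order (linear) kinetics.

k = ln2 / t½ = 0.693147 / 18.4 = 0.03767 h⁻¹
CL = k × Vd = 0.03767 × 56.9 = 2.143 L/h
At steady state, infusion rate R₀ = Css × CL = 4.74 × 2.143 = 10.16 mg/h

10 mg/h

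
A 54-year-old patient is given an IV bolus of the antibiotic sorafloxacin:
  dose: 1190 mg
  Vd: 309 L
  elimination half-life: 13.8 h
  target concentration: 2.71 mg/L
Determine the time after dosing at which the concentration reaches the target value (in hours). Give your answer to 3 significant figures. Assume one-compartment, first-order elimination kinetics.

7.00 h

C₀ = Dose / Vd = 1190 / 309 = 3.851 mg/L
k = ln2 / t½ = 0.693147 / 13.8 = 0.05023 h⁻¹
t = ln(C₀ / C) / k = ln(3.851 / 2.71) / 0.05023
  = ln(1.421) / 0.05023 = 0.3514 / 0.05023 = 6.996 h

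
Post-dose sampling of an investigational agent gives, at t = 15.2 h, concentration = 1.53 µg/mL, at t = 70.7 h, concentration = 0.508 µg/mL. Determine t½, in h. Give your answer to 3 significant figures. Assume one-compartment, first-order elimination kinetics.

34.9 h

k = ln(C₁/C₂) / (t₂ − t₁) = ln(1.53/0.508) / (70.7 − 15.2)
  = 1.103 / 55.50 = 0.01987 h⁻¹
t½ = ln2 / k = 0.693147 / 0.01987 = 34.88 h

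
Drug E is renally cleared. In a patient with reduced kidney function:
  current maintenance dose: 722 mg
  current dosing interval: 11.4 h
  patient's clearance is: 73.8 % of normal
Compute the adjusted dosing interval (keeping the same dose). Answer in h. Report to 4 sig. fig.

To keep the same average steady-state level, dosing rate must scale with clearance.
CL ratio = 73.8 / 100 = 0.7380
New interval (same dose) = 11.4 / 0.7380 = 15.45 h

15.45 h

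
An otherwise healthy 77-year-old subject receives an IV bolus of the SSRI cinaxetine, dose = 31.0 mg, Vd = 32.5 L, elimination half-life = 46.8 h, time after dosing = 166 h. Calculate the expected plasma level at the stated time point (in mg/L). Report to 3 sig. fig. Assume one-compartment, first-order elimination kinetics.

C₀ = Dose / Vd = 31.00 / 32.5 = 0.9538 mg/L
k = ln2 / t½ = 0.693147 / 46.8 = 0.01481 h⁻¹
C = C₀ · e^(−k·t) = 0.9538 × e^(−0.01481 × 166)
  = 0.9538 × 0.08557 = 0.08162 mg/L

0.0816 mg/L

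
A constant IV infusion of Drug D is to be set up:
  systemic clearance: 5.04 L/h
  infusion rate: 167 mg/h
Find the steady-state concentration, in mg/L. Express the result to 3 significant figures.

33.1 mg/L

At steady state Css = R₀ / CL = 167 / 5.040 = 33.13 mg/L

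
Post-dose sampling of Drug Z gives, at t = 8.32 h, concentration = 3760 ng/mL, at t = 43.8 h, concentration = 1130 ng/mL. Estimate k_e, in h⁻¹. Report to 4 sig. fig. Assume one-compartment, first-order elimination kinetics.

0.03388 h⁻¹

k = ln(C₁/C₂) / (t₂ − t₁) = ln(3760/1130) / (43.8 − 8.32)
  = 1.202 / 35.48 = 0.03388 h⁻¹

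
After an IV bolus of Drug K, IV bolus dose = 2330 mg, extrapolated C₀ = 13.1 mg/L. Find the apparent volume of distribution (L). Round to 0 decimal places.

178 L

Vd = Dose / C₀ = 2330 / 13.1 = 177.9 L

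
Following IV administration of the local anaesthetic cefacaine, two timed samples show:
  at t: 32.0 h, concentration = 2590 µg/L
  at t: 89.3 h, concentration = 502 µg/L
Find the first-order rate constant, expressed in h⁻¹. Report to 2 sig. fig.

k = ln(C₁/C₂) / (t₂ − t₁) = ln(2590/502) / (89.3 − 32.0)
  = 1.641 / 57.30 = 0.02864 h⁻¹

0.029 h⁻¹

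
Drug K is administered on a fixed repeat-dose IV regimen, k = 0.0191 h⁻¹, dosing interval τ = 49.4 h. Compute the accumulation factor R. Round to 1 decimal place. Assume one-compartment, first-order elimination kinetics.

1.6

e^(−kτ) = e^(−0.01910 × 49.4) = 0.3892
Accumulation ratio R = 1 / (1 − e^(−kτ)) = 1 / (1 − 0.3892) = 1.637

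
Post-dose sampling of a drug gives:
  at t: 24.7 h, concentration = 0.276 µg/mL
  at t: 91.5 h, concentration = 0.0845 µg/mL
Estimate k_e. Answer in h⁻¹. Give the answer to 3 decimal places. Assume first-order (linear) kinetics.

k = ln(C₁/C₂) / (t₂ − t₁) = ln(0.276/0.0845) / (91.5 − 24.7)
  = 1.184 / 66.80 = 0.01772 h⁻¹

0.018 h⁻¹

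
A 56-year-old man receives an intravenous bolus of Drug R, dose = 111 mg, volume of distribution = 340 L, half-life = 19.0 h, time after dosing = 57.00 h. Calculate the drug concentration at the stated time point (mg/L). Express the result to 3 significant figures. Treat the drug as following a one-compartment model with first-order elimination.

0.0408 mg/L

C₀ = Dose / Vd = 111.0 / 340 = 0.3265 mg/L
k = ln2 / t½ = 0.693147 / 19.0 = 0.03648 h⁻¹
t / t½ = 57.00 / 19.0 = 3 half-lives
C = C₀ × (1/2)^3 = 0.3265 × 0.1250 = 0.04081 mg/L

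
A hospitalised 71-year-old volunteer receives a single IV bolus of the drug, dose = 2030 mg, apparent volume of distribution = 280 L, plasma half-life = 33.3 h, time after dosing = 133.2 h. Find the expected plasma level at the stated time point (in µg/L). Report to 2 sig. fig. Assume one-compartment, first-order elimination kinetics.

C₀ = Dose / Vd = 2030 / 280 = 7.250 mg/L
k = ln2 / t½ = 0.693147 / 33.3 = 0.02082 h⁻¹
t / t½ = 133.2 / 33.3 = 4 half-lives
C = C₀ × (1/2)^4 = 7.250 × 0.06250 = 0.4531 mg/L
Convert: 0.4531 mg/L × 1000 = 453.1 µg/L

450 µg/L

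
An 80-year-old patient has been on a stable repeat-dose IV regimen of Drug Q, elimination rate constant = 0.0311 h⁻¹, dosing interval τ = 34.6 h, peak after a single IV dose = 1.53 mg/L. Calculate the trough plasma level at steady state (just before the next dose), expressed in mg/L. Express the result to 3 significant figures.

e^(−kτ) = e^(−0.03110 × 34.6) = 0.3409
Accumulation ratio R = 1 / (1 − e^(−kτ)) = 1 / (1 − 0.3409) = 1.517
Steady-state trough = C₀ × R × e^(−kτ) = 1.53 × 1.517 × 0.3409 = 0.7912 mg/L

0.791 mg/L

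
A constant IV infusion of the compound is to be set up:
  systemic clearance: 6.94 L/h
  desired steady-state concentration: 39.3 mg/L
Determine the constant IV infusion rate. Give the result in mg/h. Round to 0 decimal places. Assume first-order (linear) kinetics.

At steady state, infusion rate R₀ = Css × CL = 39.3 × 6.940 = 272.7 mg/h

273 mg/h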